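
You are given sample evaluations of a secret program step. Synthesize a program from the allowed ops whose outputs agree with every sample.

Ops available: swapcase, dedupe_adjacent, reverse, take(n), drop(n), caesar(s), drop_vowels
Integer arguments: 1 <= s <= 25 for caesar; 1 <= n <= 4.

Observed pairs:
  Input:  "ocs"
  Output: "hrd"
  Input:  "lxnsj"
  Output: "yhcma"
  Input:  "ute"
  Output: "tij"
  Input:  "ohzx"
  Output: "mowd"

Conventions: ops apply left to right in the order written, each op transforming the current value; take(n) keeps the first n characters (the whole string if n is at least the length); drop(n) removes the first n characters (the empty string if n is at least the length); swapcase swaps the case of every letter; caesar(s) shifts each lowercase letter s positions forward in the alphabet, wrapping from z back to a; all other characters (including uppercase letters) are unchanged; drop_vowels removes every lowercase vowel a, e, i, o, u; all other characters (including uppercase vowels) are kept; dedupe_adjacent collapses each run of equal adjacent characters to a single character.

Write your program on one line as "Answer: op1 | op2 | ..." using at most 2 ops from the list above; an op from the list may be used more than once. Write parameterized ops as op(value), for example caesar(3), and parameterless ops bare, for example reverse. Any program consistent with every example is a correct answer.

reverse | caesar(15)

Check, running the answer program on each example:
  "ocs" -> "sco" -> "hrd"
  "lxnsj" -> "jsnxl" -> "yhcma"
  "ute" -> "etu" -> "tij"
  "ohzx" -> "xzho" -> "mowd"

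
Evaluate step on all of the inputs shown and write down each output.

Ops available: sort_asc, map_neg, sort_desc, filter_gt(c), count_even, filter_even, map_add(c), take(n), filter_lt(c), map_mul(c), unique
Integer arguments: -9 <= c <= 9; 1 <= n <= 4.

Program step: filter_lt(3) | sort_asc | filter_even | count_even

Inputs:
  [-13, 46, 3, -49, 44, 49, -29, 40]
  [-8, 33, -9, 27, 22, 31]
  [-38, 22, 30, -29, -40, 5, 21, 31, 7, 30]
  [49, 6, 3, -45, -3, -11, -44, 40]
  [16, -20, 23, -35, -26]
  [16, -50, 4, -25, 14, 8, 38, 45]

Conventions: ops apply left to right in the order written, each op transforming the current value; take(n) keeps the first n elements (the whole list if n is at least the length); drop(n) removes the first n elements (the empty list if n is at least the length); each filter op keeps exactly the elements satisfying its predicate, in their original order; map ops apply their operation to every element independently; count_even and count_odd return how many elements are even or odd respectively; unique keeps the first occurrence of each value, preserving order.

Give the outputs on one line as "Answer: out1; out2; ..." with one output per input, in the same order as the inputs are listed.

0; 1; 2; 1; 2; 1

Execution, op by op:
  [-13, 46, 3, -49, 44, 49, -29, 40] -> [-13, -49, -29] -> [-49, -29, -13] -> [] -> 0
  [-8, 33, -9, 27, 22, 31] -> [-8, -9] -> [-9, -8] -> [-8] -> 1
  [-38, 22, 30, -29, -40, 5, 21, 31, 7, 30] -> [-38, -29, -40] -> [-40, -38, -29] -> [-40, -38] -> 2
  [49, 6, 3, -45, -3, -11, -44, 40] -> [-45, -3, -11, -44] -> [-45, -44, -11, -3] -> [-44] -> 1
  [16, -20, 23, -35, -26] -> [-20, -35, -26] -> [-35, -26, -20] -> [-26, -20] -> 2
  [16, -50, 4, -25, 14, 8, 38, 45] -> [-50, -25] -> [-50, -25] -> [-50] -> 1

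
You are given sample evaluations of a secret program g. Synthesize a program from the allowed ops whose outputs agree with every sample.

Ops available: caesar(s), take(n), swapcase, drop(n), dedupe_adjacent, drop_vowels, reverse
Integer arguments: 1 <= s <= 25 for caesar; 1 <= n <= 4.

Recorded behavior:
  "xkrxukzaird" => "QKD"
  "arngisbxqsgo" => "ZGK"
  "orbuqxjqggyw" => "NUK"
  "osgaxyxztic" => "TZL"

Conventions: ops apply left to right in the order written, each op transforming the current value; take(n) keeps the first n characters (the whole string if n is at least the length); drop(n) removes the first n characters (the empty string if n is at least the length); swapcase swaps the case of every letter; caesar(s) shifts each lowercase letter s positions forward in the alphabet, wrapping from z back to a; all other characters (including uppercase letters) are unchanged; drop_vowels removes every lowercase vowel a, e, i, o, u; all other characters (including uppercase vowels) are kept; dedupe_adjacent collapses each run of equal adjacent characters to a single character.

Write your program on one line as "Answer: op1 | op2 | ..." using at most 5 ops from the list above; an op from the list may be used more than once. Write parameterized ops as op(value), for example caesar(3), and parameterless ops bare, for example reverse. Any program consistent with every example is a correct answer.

drop(1) | take(3) | caesar(19) | swapcase | reverse

Check, running the answer program on each example:
  "xkrxukzaird" -> "krxukzaird" -> "krx" -> "dkq" -> "DKQ" -> "QKD"
  "arngisbxqsgo" -> "rngisbxqsgo" -> "rng" -> "kgz" -> "KGZ" -> "ZGK"
  "orbuqxjqggyw" -> "rbuqxjqggyw" -> "rbu" -> "kun" -> "KUN" -> "NUK"
  "osgaxyxztic" -> "sgaxyxztic" -> "sga" -> "lzt" -> "LZT" -> "TZL"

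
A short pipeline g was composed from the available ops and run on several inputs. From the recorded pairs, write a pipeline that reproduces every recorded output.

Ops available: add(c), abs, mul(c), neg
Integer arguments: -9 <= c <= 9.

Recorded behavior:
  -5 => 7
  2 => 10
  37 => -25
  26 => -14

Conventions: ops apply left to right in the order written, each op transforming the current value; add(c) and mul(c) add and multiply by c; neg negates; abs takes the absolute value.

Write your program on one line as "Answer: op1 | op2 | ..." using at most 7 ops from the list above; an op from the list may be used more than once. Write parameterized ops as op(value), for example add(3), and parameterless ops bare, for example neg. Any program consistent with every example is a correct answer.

abs | add(-4) | neg | add(-5) | add(7) | add(6)

Check, running the answer program on each example:
  -5 -> 5 -> 1 -> -1 -> -6 -> 1 -> 7
  2 -> 2 -> -2 -> 2 -> -3 -> 4 -> 10
  37 -> 37 -> 33 -> -33 -> -38 -> -31 -> -25
  26 -> 26 -> 22 -> -22 -> -27 -> -20 -> -14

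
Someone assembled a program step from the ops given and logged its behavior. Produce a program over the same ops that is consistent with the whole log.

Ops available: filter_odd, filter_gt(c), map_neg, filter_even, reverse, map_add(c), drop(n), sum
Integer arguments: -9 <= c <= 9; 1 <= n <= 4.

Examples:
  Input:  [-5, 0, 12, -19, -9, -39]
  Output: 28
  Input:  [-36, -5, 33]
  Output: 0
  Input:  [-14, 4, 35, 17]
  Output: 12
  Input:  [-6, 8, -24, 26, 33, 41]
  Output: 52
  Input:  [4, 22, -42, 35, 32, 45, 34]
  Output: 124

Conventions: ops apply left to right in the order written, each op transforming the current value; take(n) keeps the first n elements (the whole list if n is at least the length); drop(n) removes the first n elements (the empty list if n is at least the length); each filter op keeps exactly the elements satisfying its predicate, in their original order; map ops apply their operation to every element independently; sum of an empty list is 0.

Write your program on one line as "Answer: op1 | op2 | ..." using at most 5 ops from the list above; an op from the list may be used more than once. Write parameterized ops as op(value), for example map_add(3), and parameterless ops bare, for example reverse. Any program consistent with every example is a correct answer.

map_add(9) | map_add(-1) | filter_even | filter_gt(0) | sum

Check, running the answer program on each example:
  [-5, 0, 12, -19, -9, -39] -> [4, 9, 21, -10, 0, -30] -> [3, 8, 20, -11, -1, -31] -> [8, 20] -> [8, 20] -> 28
  [-36, -5, 33] -> [-27, 4, 42] -> [-28, 3, 41] -> [-28] -> [] -> 0
  [-14, 4, 35, 17] -> [-5, 13, 44, 26] -> [-6, 12, 43, 25] -> [-6, 12] -> [12] -> 12
  [-6, 8, -24, 26, 33, 41] -> [3, 17, -15, 35, 42, 50] -> [2, 16, -16, 34, 41, 49] -> [2, 16, -16, 34] -> [2, 16, 34] -> 52
  [4, 22, -42, 35, 32, 45, 34] -> [13, 31, -33, 44, 41, 54, 43] -> [12, 30, -34, 43, 40, 53, 42] -> [12, 30, -34, 40, 42] -> [12, 30, 40, 42] -> 124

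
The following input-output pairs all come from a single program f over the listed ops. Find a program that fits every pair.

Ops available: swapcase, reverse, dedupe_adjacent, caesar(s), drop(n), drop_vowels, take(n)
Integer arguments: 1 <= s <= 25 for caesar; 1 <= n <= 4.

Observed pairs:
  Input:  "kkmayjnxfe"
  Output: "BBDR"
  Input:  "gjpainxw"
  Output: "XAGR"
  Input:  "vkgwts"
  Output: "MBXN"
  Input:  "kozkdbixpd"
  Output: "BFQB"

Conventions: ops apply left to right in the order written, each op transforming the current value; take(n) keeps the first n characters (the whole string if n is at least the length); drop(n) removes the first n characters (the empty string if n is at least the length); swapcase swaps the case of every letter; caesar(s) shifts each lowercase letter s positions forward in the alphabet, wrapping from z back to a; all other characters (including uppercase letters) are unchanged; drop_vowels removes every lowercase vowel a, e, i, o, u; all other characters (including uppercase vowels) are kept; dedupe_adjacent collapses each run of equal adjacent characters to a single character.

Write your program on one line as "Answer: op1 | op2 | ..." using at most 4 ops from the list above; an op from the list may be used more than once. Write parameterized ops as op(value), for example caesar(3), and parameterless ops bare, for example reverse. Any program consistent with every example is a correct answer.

take(4) | caesar(17) | swapcase

Check, running the answer program on each example:
  "kkmayjnxfe" -> "kkma" -> "bbdr" -> "BBDR"
  "gjpainxw" -> "gjpa" -> "xagr" -> "XAGR"
  "vkgwts" -> "vkgw" -> "mbxn" -> "MBXN"
  "kozkdbixpd" -> "kozk" -> "bfqb" -> "BFQB"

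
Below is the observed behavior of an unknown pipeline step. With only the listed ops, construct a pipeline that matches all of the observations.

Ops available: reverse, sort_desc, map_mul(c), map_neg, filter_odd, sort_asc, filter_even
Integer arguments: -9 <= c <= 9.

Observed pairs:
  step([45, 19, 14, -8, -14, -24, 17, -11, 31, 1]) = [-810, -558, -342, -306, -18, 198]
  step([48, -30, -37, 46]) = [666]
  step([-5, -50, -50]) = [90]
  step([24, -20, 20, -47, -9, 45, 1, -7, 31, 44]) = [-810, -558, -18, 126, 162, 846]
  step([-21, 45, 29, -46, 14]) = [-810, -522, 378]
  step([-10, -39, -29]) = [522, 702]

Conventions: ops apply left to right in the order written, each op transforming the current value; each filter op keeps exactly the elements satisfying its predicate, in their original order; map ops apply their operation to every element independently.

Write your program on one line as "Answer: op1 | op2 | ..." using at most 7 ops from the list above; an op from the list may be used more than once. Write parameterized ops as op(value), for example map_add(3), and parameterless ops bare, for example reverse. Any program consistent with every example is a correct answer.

map_neg | sort_asc | map_neg | filter_odd | map_mul(2) | map_mul(-9)

Check, running the answer program on each example:
  [45, 19, 14, -8, -14, -24, 17, -11, 31, 1] -> [-45, -19, -14, 8, 14, 24, -17, 11, -31, -1] -> [-45, -31, -19, -17, -14, -1, 8, 11, 14, 24] -> [45, 31, 19, 17, 14, 1, -8, -11, -14, -24] -> [45, 31, 19, 17, 1, -11] -> [90, 62, 38, 34, 2, -22] -> [-810, -558, -342, -306, -18, 198]
  [48, -30, -37, 46] -> [-48, 30, 37, -46] -> [-48, -46, 30, 37] -> [48, 46, -30, -37] -> [-37] -> [-74] -> [666]
  [-5, -50, -50] -> [5, 50, 50] -> [5, 50, 50] -> [-5, -50, -50] -> [-5] -> [-10] -> [90]
  [24, -20, 20, -47, -9, 45, 1, -7, 31, 44] -> [-24, 20, -20, 47, 9, -45, -1, 7, -31, -44] -> [-45, -44, -31, -24, -20, -1, 7, 9, 20, 47] -> [45, 44, 31, 24, 20, 1, -7, -9, -20, -47] -> [45, 31, 1, -7, -9, -47] -> [90, 62, 2, -14, -18, -94] -> [-810, -558, -18, 126, 162, 846]
  [-21, 45, 29, -46, 14] -> [21, -45, -29, 46, -14] -> [-45, -29, -14, 21, 46] -> [45, 29, 14, -21, -46] -> [45, 29, -21] -> [90, 58, -42] -> [-810, -522, 378]
  [-10, -39, -29] -> [10, 39, 29] -> [10, 29, 39] -> [-10, -29, -39] -> [-29, -39] -> [-58, -78] -> [522, 702]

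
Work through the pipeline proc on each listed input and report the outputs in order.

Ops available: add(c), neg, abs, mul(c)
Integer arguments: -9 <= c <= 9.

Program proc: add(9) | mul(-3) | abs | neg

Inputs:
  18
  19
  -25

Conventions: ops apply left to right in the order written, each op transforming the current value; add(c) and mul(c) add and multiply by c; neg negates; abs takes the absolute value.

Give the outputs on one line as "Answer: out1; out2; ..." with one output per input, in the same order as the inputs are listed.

Execution, op by op:
  18 -> 27 -> -81 -> 81 -> -81
  19 -> 28 -> -84 -> 84 -> -84
  -25 -> -16 -> 48 -> 48 -> -48

-81; -84; -48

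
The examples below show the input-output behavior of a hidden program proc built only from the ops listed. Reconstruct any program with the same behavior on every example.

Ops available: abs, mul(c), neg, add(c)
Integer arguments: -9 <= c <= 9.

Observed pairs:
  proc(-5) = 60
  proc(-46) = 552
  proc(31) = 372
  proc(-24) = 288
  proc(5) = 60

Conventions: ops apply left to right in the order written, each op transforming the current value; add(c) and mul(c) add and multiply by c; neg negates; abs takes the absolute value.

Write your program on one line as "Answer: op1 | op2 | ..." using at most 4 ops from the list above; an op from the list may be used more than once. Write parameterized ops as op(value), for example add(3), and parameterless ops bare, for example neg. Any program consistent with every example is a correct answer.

mul(4) | mul(-3) | neg | abs

Check, running the answer program on each example:
  -5 -> -20 -> 60 -> -60 -> 60
  -46 -> -184 -> 552 -> -552 -> 552
  31 -> 124 -> -372 -> 372 -> 372
  -24 -> -96 -> 288 -> -288 -> 288
  5 -> 20 -> -60 -> 60 -> 60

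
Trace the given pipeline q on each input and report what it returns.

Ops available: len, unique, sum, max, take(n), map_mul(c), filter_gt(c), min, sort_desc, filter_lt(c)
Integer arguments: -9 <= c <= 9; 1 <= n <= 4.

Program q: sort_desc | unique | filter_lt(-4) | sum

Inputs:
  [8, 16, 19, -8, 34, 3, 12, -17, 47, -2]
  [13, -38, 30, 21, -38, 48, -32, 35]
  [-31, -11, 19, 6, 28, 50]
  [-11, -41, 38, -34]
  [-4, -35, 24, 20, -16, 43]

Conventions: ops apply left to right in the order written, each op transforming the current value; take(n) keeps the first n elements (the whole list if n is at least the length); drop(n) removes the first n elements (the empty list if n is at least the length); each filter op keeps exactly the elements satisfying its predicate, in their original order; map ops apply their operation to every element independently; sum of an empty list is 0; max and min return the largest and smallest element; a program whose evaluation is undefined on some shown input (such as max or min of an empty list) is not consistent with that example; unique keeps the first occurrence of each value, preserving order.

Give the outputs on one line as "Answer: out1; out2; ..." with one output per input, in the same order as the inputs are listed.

-25; -70; -42; -86; -51

Execution, op by op:
  [8, 16, 19, -8, 34, 3, 12, -17, 47, -2] -> [47, 34, 19, 16, 12, 8, 3, -2, -8, -17] -> [47, 34, 19, 16, 12, 8, 3, -2, -8, -17] -> [-8, -17] -> -25
  [13, -38, 30, 21, -38, 48, -32, 35] -> [48, 35, 30, 21, 13, -32, -38, -38] -> [48, 35, 30, 21, 13, -32, -38] -> [-32, -38] -> -70
  [-31, -11, 19, 6, 28, 50] -> [50, 28, 19, 6, -11, -31] -> [50, 28, 19, 6, -11, -31] -> [-11, -31] -> -42
  [-11, -41, 38, -34] -> [38, -11, -34, -41] -> [38, -11, -34, -41] -> [-11, -34, -41] -> -86
  [-4, -35, 24, 20, -16, 43] -> [43, 24, 20, -4, -16, -35] -> [43, 24, 20, -4, -16, -35] -> [-16, -35] -> -51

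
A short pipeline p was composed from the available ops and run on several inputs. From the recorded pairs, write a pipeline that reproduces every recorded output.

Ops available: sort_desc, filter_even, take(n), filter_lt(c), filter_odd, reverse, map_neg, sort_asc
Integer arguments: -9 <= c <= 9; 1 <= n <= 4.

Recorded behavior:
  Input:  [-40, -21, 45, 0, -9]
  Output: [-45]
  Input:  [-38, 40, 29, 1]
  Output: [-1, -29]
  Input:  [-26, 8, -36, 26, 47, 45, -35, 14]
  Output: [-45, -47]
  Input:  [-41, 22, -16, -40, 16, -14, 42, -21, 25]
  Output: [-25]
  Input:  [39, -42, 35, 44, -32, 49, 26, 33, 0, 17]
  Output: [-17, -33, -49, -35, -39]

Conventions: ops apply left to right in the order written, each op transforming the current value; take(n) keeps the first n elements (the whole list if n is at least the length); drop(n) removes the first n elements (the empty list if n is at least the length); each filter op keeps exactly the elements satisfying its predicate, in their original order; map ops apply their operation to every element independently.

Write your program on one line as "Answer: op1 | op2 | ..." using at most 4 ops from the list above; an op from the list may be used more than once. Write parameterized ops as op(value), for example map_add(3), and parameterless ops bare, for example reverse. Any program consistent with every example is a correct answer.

reverse | map_neg | filter_lt(7) | filter_odd

Check, running the answer program on each example:
  [-40, -21, 45, 0, -9] -> [-9, 0, 45, -21, -40] -> [9, 0, -45, 21, 40] -> [0, -45] -> [-45]
  [-38, 40, 29, 1] -> [1, 29, 40, -38] -> [-1, -29, -40, 38] -> [-1, -29, -40] -> [-1, -29]
  [-26, 8, -36, 26, 47, 45, -35, 14] -> [14, -35, 45, 47, 26, -36, 8, -26] -> [-14, 35, -45, -47, -26, 36, -8, 26] -> [-14, -45, -47, -26, -8] -> [-45, -47]
  [-41, 22, -16, -40, 16, -14, 42, -21, 25] -> [25, -21, 42, -14, 16, -40, -16, 22, -41] -> [-25, 21, -42, 14, -16, 40, 16, -22, 41] -> [-25, -42, -16, -22] -> [-25]
  [39, -42, 35, 44, -32, 49, 26, 33, 0, 17] -> [17, 0, 33, 26, 49, -32, 44, 35, -42, 39] -> [-17, 0, -33, -26, -49, 32, -44, -35, 42, -39] -> [-17, 0, -33, -26, -49, -44, -35, -39] -> [-17, -33, -49, -35, -39]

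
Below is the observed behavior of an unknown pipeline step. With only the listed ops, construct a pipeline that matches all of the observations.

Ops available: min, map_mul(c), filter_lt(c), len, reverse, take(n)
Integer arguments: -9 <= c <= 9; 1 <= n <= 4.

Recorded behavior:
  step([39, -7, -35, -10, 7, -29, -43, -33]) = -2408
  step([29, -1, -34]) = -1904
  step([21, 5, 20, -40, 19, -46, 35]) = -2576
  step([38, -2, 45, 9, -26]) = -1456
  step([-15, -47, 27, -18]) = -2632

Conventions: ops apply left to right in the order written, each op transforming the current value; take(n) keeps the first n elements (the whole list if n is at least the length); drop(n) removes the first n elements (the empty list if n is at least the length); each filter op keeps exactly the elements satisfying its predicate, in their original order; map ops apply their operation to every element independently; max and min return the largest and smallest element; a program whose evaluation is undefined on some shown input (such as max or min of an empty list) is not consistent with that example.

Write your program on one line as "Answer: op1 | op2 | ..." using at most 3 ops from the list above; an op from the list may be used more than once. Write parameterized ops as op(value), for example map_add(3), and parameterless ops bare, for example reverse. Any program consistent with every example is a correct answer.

map_mul(8) | map_mul(7) | min

Check, running the answer program on each example:
  [39, -7, -35, -10, 7, -29, -43, -33] -> [312, -56, -280, -80, 56, -232, -344, -264] -> [2184, -392, -1960, -560, 392, -1624, -2408, -1848] -> -2408
  [29, -1, -34] -> [232, -8, -272] -> [1624, -56, -1904] -> -1904
  [21, 5, 20, -40, 19, -46, 35] -> [168, 40, 160, -320, 152, -368, 280] -> [1176, 280, 1120, -2240, 1064, -2576, 1960] -> -2576
  [38, -2, 45, 9, -26] -> [304, -16, 360, 72, -208] -> [2128, -112, 2520, 504, -1456] -> -1456
  [-15, -47, 27, -18] -> [-120, -376, 216, -144] -> [-840, -2632, 1512, -1008] -> -2632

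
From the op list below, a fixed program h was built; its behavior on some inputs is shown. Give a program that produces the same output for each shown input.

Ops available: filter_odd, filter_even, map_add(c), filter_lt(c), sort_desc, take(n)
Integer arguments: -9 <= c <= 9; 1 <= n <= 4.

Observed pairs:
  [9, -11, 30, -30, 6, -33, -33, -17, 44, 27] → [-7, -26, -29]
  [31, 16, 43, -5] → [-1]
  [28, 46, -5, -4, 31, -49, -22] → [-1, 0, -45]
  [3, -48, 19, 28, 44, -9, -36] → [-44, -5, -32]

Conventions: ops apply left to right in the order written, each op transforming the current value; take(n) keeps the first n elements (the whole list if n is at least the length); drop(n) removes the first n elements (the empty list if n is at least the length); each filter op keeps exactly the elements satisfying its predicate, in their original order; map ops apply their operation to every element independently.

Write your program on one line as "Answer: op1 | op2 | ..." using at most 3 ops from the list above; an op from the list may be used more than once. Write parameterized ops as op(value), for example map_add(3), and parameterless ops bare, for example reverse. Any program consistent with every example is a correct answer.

filter_lt(2) | map_add(4) | take(3)

Check, running the answer program on each example:
  [9, -11, 30, -30, 6, -33, -33, -17, 44, 27] -> [-11, -30, -33, -33, -17] -> [-7, -26, -29, -29, -13] -> [-7, -26, -29]
  [31, 16, 43, -5] -> [-5] -> [-1] -> [-1]
  [28, 46, -5, -4, 31, -49, -22] -> [-5, -4, -49, -22] -> [-1, 0, -45, -18] -> [-1, 0, -45]
  [3, -48, 19, 28, 44, -9, -36] -> [-48, -9, -36] -> [-44, -5, -32] -> [-44, -5, -32]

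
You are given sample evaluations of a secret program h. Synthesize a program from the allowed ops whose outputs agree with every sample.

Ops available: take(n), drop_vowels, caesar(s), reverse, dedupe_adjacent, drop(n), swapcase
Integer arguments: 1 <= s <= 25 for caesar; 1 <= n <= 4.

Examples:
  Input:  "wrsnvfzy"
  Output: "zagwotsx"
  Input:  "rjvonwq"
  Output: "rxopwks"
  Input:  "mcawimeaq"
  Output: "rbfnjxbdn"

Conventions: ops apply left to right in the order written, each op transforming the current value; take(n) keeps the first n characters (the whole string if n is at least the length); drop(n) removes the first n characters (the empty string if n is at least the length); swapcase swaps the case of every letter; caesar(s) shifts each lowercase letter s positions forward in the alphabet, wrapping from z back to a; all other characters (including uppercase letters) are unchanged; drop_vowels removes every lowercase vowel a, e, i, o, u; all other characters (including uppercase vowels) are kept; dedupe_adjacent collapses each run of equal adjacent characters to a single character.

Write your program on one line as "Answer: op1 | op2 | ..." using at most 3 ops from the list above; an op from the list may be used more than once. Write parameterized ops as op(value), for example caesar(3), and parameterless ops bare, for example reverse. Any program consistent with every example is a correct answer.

caesar(10) | reverse | caesar(17)

Check, running the answer program on each example:
  "wrsnvfzy" -> "gbcxfpji" -> "ijpfxcbg" -> "zagwotsx"
  "rjvonwq" -> "btfyxga" -> "agxyftb" -> "rxopwks"
  "mcawimeaq" -> "wmkgswoka" -> "akowsgkmw" -> "rbfnjxbdn"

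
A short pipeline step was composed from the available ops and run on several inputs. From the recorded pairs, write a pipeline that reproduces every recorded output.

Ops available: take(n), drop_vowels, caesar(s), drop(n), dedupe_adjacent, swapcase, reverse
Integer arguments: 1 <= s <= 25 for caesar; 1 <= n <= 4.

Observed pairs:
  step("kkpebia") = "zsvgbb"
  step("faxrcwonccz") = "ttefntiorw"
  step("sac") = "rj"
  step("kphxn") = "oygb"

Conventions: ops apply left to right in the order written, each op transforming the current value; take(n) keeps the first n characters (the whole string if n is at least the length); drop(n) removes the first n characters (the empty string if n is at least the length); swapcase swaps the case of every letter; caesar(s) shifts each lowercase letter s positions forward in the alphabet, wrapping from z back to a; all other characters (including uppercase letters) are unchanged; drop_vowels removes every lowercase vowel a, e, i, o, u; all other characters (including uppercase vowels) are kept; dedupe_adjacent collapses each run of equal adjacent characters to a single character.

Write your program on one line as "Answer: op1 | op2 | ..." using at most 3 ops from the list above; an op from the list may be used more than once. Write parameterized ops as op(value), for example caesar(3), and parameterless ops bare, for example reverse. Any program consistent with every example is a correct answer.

caesar(17) | reverse | drop(1)

Check, running the answer program on each example:
  "kkpebia" -> "bbgvszr" -> "rzsvgbb" -> "zsvgbb"
  "faxrcwonccz" -> "wroitnfettq" -> "qttefntiorw" -> "ttefntiorw"
  "sac" -> "jrt" -> "trj" -> "rj"
  "kphxn" -> "bgyoe" -> "eoygb" -> "oygb"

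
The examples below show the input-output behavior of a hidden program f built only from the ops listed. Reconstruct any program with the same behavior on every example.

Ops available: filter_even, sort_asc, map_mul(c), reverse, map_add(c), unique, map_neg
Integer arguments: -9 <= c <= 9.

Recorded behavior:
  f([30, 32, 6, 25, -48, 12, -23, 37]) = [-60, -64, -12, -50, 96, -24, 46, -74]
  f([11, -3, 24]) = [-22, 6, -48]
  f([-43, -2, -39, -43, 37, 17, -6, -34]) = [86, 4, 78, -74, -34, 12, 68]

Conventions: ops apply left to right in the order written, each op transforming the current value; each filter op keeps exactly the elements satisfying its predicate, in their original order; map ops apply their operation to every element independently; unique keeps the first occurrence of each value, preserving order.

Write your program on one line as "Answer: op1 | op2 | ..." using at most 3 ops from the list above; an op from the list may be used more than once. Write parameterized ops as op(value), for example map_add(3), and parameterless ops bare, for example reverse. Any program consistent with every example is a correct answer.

unique | map_mul(-2)

Check, running the answer program on each example:
  [30, 32, 6, 25, -48, 12, -23, 37] -> [30, 32, 6, 25, -48, 12, -23, 37] -> [-60, -64, -12, -50, 96, -24, 46, -74]
  [11, -3, 24] -> [11, -3, 24] -> [-22, 6, -48]
  [-43, -2, -39, -43, 37, 17, -6, -34] -> [-43, -2, -39, 37, 17, -6, -34] -> [86, 4, 78, -74, -34, 12, 68]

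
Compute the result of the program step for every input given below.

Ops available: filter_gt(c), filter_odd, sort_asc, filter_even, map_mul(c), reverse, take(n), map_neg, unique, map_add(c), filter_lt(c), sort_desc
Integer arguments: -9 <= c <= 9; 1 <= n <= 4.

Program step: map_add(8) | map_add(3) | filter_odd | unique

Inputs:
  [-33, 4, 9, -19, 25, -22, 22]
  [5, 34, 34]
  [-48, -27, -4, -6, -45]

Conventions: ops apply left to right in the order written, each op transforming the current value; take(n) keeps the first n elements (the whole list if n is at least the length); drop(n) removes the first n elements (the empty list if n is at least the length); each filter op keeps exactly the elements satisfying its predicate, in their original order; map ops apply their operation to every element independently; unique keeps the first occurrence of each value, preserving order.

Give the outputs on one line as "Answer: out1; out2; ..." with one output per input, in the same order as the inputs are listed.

Execution, op by op:
  [-33, 4, 9, -19, 25, -22, 22] -> [-25, 12, 17, -11, 33, -14, 30] -> [-22, 15, 20, -8, 36, -11, 33] -> [15, -11, 33] -> [15, -11, 33]
  [5, 34, 34] -> [13, 42, 42] -> [16, 45, 45] -> [45, 45] -> [45]
  [-48, -27, -4, -6, -45] -> [-40, -19, 4, 2, -37] -> [-37, -16, 7, 5, -34] -> [-37, 7, 5] -> [-37, 7, 5]

[15, -11, 33]; [45]; [-37, 7, 5]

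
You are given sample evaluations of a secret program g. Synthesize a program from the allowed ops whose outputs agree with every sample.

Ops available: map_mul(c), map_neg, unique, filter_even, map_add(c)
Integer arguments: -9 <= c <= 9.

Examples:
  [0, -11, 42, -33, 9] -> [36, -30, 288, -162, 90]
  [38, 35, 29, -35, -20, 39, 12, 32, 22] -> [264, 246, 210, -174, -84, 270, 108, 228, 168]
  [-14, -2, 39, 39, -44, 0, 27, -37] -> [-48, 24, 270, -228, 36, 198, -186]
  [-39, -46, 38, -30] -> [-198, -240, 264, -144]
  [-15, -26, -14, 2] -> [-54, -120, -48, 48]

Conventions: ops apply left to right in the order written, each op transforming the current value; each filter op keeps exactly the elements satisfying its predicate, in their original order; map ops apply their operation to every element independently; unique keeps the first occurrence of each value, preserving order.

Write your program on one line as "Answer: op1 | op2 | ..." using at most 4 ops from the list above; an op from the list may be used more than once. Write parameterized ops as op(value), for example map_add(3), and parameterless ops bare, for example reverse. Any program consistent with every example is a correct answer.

map_add(6) | map_mul(-6) | map_neg | unique

Check, running the answer program on each example:
  [0, -11, 42, -33, 9] -> [6, -5, 48, -27, 15] -> [-36, 30, -288, 162, -90] -> [36, -30, 288, -162, 90] -> [36, -30, 288, -162, 90]
  [38, 35, 29, -35, -20, 39, 12, 32, 22] -> [44, 41, 35, -29, -14, 45, 18, 38, 28] -> [-264, -246, -210, 174, 84, -270, -108, -228, -168] -> [264, 246, 210, -174, -84, 270, 108, 228, 168] -> [264, 246, 210, -174, -84, 270, 108, 228, 168]
  [-14, -2, 39, 39, -44, 0, 27, -37] -> [-8, 4, 45, 45, -38, 6, 33, -31] -> [48, -24, -270, -270, 228, -36, -198, 186] -> [-48, 24, 270, 270, -228, 36, 198, -186] -> [-48, 24, 270, -228, 36, 198, -186]
  [-39, -46, 38, -30] -> [-33, -40, 44, -24] -> [198, 240, -264, 144] -> [-198, -240, 264, -144] -> [-198, -240, 264, -144]
  [-15, -26, -14, 2] -> [-9, -20, -8, 8] -> [54, 120, 48, -48] -> [-54, -120, -48, 48] -> [-54, -120, -48, 48]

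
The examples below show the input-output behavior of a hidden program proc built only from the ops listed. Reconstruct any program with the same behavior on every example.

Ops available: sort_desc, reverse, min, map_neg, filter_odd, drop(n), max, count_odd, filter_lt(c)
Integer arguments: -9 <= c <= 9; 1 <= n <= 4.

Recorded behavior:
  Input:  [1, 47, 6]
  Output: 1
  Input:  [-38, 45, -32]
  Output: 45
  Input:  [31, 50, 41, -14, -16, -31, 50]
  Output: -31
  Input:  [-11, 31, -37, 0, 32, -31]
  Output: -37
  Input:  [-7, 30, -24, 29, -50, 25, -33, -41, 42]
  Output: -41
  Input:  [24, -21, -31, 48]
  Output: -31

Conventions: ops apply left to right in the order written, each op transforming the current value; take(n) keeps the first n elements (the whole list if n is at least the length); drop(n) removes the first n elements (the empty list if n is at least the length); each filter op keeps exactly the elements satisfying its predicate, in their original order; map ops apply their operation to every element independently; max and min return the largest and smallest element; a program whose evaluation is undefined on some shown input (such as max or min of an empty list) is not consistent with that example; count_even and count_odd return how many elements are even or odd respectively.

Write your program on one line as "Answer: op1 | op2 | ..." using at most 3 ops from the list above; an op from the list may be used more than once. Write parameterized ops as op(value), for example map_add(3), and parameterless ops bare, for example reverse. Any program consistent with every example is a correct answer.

filter_odd | sort_desc | min

Check, running the answer program on each example:
  [1, 47, 6] -> [1, 47] -> [47, 1] -> 1
  [-38, 45, -32] -> [45] -> [45] -> 45
  [31, 50, 41, -14, -16, -31, 50] -> [31, 41, -31] -> [41, 31, -31] -> -31
  [-11, 31, -37, 0, 32, -31] -> [-11, 31, -37, -31] -> [31, -11, -31, -37] -> -37
  [-7, 30, -24, 29, -50, 25, -33, -41, 42] -> [-7, 29, 25, -33, -41] -> [29, 25, -7, -33, -41] -> -41
  [24, -21, -31, 48] -> [-21, -31] -> [-21, -31] -> -31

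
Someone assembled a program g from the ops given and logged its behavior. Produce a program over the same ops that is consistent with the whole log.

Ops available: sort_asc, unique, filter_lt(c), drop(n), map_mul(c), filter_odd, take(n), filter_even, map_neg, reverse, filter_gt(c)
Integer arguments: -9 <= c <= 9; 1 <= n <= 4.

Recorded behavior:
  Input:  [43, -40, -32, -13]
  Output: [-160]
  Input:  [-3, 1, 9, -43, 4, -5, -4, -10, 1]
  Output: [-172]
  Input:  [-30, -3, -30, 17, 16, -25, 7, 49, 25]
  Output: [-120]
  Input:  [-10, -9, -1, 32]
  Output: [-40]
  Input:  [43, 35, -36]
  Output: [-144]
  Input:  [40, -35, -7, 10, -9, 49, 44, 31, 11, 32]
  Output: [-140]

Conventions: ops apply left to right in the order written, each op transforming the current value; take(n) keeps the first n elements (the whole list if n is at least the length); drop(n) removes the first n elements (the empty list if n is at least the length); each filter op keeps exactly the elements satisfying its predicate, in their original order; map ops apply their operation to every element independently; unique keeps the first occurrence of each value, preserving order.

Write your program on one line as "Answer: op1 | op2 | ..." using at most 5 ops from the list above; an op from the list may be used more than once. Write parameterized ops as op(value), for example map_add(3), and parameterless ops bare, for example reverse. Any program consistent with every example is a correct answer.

sort_asc | map_mul(4) | take(2) | take(1)

Check, running the answer program on each example:
  [43, -40, -32, -13] -> [-40, -32, -13, 43] -> [-160, -128, -52, 172] -> [-160, -128] -> [-160]
  [-3, 1, 9, -43, 4, -5, -4, -10, 1] -> [-43, -10, -5, -4, -3, 1, 1, 4, 9] -> [-172, -40, -20, -16, -12, 4, 4, 16, 36] -> [-172, -40] -> [-172]
  [-30, -3, -30, 17, 16, -25, 7, 49, 25] -> [-30, -30, -25, -3, 7, 16, 17, 25, 49] -> [-120, -120, -100, -12, 28, 64, 68, 100, 196] -> [-120, -120] -> [-120]
  [-10, -9, -1, 32] -> [-10, -9, -1, 32] -> [-40, -36, -4, 128] -> [-40, -36] -> [-40]
  [43, 35, -36] -> [-36, 35, 43] -> [-144, 140, 172] -> [-144, 140] -> [-144]
  [40, -35, -7, 10, -9, 49, 44, 31, 11, 32] -> [-35, -9, -7, 10, 11, 31, 32, 40, 44, 49] -> [-140, -36, -28, 40, 44, 124, 128, 160, 176, 196] -> [-140, -36] -> [-140]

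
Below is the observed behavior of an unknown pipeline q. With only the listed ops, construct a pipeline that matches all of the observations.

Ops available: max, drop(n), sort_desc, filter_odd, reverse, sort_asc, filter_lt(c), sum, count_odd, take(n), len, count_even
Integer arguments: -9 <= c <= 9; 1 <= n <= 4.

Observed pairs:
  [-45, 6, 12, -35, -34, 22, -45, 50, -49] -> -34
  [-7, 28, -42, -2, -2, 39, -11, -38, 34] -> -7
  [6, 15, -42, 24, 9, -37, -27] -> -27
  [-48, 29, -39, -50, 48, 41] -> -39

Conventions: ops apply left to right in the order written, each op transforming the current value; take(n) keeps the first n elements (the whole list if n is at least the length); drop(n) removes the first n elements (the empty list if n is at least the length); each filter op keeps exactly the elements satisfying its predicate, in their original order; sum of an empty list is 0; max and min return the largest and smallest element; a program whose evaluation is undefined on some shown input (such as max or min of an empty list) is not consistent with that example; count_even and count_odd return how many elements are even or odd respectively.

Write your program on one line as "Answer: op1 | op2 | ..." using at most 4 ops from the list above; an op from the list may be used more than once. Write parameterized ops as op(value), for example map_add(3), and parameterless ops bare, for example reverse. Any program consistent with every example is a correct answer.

filter_lt(-3) | reverse | sort_desc | max

Check, running the answer program on each example:
  [-45, 6, 12, -35, -34, 22, -45, 50, -49] -> [-45, -35, -34, -45, -49] -> [-49, -45, -34, -35, -45] -> [-34, -35, -45, -45, -49] -> -34
  [-7, 28, -42, -2, -2, 39, -11, -38, 34] -> [-7, -42, -11, -38] -> [-38, -11, -42, -7] -> [-7, -11, -38, -42] -> -7
  [6, 15, -42, 24, 9, -37, -27] -> [-42, -37, -27] -> [-27, -37, -42] -> [-27, -37, -42] -> -27
  [-48, 29, -39, -50, 48, 41] -> [-48, -39, -50] -> [-50, -39, -48] -> [-39, -48, -50] -> -39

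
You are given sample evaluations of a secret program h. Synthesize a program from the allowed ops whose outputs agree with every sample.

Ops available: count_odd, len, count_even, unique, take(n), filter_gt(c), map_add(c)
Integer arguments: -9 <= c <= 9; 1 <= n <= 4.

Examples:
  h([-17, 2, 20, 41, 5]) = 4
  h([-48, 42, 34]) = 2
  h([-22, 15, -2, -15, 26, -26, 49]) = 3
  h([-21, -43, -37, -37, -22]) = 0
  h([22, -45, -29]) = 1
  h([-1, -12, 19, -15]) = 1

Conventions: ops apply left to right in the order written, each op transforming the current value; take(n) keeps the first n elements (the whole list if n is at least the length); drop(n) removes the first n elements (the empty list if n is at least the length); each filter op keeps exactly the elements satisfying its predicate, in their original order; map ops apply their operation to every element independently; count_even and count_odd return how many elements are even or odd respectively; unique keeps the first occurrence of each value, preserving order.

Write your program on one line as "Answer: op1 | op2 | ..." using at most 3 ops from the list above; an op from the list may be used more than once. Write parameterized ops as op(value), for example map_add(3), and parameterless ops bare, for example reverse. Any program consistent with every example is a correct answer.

map_add(-6) | filter_gt(-5) | len

Check, running the answer program on each example:
  [-17, 2, 20, 41, 5] -> [-23, -4, 14, 35, -1] -> [-4, 14, 35, -1] -> 4
  [-48, 42, 34] -> [-54, 36, 28] -> [36, 28] -> 2
  [-22, 15, -2, -15, 26, -26, 49] -> [-28, 9, -8, -21, 20, -32, 43] -> [9, 20, 43] -> 3
  [-21, -43, -37, -37, -22] -> [-27, -49, -43, -43, -28] -> [] -> 0
  [22, -45, -29] -> [16, -51, -35] -> [16] -> 1
  [-1, -12, 19, -15] -> [-7, -18, 13, -21] -> [13] -> 1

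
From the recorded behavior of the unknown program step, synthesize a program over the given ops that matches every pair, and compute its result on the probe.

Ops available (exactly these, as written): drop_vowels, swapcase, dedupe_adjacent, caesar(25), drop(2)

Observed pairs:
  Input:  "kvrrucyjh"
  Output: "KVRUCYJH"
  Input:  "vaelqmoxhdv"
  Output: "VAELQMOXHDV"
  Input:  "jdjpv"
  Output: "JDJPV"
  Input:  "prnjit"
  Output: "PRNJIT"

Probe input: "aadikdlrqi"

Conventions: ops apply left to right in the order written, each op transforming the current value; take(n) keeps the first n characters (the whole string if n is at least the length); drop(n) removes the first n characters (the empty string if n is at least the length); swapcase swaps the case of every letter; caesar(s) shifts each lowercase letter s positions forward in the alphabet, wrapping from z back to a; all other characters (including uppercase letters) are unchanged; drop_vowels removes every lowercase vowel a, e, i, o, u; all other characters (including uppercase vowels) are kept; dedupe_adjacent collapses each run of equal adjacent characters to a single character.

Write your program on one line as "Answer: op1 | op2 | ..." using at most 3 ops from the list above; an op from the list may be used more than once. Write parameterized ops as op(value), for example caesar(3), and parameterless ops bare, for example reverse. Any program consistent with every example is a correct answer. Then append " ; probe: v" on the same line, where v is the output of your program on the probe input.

dedupe_adjacent | swapcase ; probe: "ADIKDLRQI"

Check, running the answer program on each example:
  "kvrrucyjh" -> "kvrucyjh" -> "KVRUCYJH"
  "vaelqmoxhdv" -> "vaelqmoxhdv" -> "VAELQMOXHDV"
  "jdjpv" -> "jdjpv" -> "JDJPV"
  "prnjit" -> "prnjit" -> "PRNJIT"
  probe: "aadikdlrqi" -> "adikdlrqi" -> "ADIKDLRQI"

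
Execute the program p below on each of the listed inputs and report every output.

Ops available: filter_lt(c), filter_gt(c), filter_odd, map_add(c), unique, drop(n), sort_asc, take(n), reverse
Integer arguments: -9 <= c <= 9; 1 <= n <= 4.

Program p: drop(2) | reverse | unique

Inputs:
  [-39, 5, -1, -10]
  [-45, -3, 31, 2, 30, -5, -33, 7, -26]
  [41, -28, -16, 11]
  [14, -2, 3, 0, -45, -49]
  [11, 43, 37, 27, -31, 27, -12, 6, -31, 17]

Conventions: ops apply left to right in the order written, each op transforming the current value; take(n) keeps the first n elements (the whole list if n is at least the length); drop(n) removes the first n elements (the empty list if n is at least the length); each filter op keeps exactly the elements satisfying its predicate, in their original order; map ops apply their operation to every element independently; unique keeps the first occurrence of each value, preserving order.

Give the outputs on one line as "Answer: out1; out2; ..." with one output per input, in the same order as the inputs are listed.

[-10, -1]; [-26, 7, -33, -5, 30, 2, 31]; [11, -16]; [-49, -45, 0, 3]; [17, -31, 6, -12, 27, 37]

Execution, op by op:
  [-39, 5, -1, -10] -> [-1, -10] -> [-10, -1] -> [-10, -1]
  [-45, -3, 31, 2, 30, -5, -33, 7, -26] -> [31, 2, 30, -5, -33, 7, -26] -> [-26, 7, -33, -5, 30, 2, 31] -> [-26, 7, -33, -5, 30, 2, 31]
  [41, -28, -16, 11] -> [-16, 11] -> [11, -16] -> [11, -16]
  [14, -2, 3, 0, -45, -49] -> [3, 0, -45, -49] -> [-49, -45, 0, 3] -> [-49, -45, 0, 3]
  [11, 43, 37, 27, -31, 27, -12, 6, -31, 17] -> [37, 27, -31, 27, -12, 6, -31, 17] -> [17, -31, 6, -12, 27, -31, 27, 37] -> [17, -31, 6, -12, 27, 37]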